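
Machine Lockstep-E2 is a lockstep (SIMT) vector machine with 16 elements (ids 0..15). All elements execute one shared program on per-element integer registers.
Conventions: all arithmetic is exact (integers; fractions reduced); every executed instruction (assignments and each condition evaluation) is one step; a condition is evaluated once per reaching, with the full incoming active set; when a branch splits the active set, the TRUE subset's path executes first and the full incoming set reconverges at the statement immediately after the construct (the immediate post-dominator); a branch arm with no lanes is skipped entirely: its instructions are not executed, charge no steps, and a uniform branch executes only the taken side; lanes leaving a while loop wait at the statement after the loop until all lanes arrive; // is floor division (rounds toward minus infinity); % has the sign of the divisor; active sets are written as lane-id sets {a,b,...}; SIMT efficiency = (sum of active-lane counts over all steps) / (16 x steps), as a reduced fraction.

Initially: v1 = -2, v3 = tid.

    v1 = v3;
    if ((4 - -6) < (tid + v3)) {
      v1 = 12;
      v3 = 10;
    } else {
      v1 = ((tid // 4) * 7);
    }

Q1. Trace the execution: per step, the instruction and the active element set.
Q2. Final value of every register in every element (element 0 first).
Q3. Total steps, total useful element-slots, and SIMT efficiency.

step 0: v1 <- v3                     {0,1,2,3,4,5,6,7,8,9,10,11,12,13,14,15}
step 1: eval ((4 - -6) < (tid + v3)) {0,1,2,3,4,5,6,7,8,9,10,11,12,13,14,15}
step 2: v1 <- 12                     {6,7,8,9,10,11,12,13,14,15}
step 3: v3 <- 10                     {6,7,8,9,10,11,12,13,14,15}
step 4: v1 <- ((tid // 4) * 7)       {0,1,2,3,4,5}

Answer: 5 steps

v1: 0,0,0,0,7,7,12,12,12,12,12,12,12,12,12,12
v3: 0,1,2,3,4,5,10,10,10,10,10,10,10,10,10,10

steps = 5; useful = 58; efficiency = 58/80 = 29/40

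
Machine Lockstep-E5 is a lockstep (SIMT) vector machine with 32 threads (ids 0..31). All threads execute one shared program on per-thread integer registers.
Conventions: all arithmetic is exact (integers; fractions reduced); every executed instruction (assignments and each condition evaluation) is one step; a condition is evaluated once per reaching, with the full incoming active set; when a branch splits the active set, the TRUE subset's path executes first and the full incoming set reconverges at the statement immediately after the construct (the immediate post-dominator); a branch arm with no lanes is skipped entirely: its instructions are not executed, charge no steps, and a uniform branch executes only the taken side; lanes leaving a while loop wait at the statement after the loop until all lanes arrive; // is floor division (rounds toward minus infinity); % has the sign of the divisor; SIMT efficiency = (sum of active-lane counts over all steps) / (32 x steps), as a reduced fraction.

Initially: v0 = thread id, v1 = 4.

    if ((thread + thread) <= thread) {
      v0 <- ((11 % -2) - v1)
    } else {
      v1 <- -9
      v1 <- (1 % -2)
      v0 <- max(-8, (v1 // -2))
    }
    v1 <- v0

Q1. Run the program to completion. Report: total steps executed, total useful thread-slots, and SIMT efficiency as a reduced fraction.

Answer: 6 steps, 158 useful, 79/96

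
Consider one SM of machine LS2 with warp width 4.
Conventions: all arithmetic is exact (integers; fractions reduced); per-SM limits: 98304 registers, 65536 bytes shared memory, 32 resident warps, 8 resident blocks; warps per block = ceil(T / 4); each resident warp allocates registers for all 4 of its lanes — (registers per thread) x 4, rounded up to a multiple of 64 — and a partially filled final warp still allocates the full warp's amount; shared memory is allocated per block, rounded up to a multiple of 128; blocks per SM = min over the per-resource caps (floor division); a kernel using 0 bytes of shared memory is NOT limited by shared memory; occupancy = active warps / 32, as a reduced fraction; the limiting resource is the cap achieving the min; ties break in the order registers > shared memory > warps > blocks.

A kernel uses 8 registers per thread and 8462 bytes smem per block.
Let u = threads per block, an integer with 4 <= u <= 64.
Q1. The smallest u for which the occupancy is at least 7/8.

Answer: u = 13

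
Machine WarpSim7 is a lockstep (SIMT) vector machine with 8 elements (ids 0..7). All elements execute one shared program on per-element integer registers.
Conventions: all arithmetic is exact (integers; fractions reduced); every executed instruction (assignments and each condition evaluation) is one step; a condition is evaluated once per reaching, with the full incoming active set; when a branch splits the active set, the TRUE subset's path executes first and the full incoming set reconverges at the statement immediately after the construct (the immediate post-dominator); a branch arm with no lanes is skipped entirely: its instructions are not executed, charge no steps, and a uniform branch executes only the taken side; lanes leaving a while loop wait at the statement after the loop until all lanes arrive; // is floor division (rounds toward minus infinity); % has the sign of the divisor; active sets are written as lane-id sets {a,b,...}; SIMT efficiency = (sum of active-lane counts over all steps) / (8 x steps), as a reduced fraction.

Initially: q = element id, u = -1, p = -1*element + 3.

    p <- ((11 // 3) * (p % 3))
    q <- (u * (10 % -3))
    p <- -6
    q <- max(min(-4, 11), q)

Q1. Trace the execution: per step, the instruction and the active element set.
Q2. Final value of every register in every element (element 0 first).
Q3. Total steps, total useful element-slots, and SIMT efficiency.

step 0: p <- ((11 // 3) * (p % 3))   {0,1,2,3,4,5,6,7}
step 1: q <- (u * (10 % -3))         {0,1,2,3,4,5,6,7}
step 2: p <- -6                      {0,1,2,3,4,5,6,7}
step 3: q <- max(min(-4, 11), q)     {0,1,2,3,4,5,6,7}

Answer: 4 steps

q: 2,2,2,2,2,2,2,2
u: -1,-1,-1,-1,-1,-1,-1,-1
p: -6,-6,-6,-6,-6,-6,-6,-6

steps = 4; useful = 32; efficiency = 32/32 = 1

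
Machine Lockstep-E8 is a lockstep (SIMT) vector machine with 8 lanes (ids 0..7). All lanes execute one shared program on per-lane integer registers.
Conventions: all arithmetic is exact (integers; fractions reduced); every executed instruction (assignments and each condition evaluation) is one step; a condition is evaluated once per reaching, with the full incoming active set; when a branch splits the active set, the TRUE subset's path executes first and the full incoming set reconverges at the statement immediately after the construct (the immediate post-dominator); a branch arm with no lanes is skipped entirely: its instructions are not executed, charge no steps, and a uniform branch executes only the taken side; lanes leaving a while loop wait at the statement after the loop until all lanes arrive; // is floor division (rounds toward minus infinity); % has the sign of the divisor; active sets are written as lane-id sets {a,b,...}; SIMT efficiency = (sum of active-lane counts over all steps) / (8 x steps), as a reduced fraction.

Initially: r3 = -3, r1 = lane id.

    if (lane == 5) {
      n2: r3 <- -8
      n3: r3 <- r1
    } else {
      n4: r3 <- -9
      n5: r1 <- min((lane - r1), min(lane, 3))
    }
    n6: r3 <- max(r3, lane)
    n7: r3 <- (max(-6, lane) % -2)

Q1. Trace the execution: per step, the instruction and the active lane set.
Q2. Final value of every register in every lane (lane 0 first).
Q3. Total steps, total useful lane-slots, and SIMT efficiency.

step 0: eval (lane == 5)             {0,1,2,3,4,5,6,7}
step 1: r3 <- -8                     {5}
step 2: r3 <- r1                     {5}
step 3: r3 <- -9                     {0,1,2,3,4,6,7}
step 4: r1 <- min((lane - r1), min(lane, 3)) {0,1,2,3,4,6,7}
step 5: r3 <- max(r3, lane)          {0,1,2,3,4,5,6,7}
step 6: r3 <- (max(-6, lane) % -2)   {0,1,2,3,4,5,6,7}

Answer: 7 steps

r3: 0,-1,0,-1,0,-1,0,-1
r1: 0,0,0,0,0,5,0,0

steps = 7; useful = 40; efficiency = 40/56 = 5/7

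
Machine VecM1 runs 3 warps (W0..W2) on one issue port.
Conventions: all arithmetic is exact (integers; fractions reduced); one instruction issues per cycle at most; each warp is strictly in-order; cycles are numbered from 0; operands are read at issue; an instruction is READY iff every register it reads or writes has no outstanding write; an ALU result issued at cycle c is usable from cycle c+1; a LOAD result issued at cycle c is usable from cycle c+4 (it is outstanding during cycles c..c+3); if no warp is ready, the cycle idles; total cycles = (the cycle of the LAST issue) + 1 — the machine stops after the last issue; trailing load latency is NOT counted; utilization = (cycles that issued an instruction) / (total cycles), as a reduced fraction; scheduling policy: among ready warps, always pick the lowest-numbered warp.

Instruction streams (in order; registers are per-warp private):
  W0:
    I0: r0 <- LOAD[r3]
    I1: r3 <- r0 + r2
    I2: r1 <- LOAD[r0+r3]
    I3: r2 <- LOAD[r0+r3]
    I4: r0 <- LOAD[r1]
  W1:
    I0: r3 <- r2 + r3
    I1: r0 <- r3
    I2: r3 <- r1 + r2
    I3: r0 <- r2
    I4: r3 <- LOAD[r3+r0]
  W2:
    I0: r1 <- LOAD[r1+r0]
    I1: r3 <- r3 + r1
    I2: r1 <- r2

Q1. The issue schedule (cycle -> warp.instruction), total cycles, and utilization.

cycle 0: W0.I0
cycle 1: W1.I0
cycle 2: W1.I1
cycle 3: W1.I2
cycle 4: W0.I1
cycle 5: W0.I2
cycle 6: W0.I3
cycle 7: W1.I3
cycle 8: W1.I4
cycle 9: W0.I4
cycle 10: W2.I0
cycle 11: idle
cycle 12: idle
cycle 13: idle
cycle 14: W2.I1
cycle 15: W2.I2

Answer: 16 cycles, utilization 13/16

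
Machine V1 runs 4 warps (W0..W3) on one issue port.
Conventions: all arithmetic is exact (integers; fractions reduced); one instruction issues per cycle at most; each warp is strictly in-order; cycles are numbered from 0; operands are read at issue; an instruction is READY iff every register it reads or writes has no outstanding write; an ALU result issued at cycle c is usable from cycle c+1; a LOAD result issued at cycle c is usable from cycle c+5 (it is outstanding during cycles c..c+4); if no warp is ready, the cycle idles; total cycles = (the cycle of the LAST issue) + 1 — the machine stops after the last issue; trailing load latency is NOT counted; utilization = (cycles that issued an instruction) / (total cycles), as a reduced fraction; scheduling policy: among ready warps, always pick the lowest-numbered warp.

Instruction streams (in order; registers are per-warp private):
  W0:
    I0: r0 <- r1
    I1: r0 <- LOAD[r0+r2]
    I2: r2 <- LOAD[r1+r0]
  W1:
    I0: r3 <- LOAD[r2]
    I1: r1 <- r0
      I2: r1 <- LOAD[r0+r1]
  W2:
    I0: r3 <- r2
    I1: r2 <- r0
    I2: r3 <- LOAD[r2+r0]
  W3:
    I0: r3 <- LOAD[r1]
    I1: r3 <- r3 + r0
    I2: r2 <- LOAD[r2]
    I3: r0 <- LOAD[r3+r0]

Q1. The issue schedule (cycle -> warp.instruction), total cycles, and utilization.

cycle 0: W0.I0
cycle 1: W0.I1
cycle 2: W1.I0
cycle 3: W1.I1
cycle 4: W1.I2
cycle 5: W2.I0
cycle 6: W0.I2
cycle 7: W2.I1
cycle 8: W2.I2
cycle 9: W3.I0
cycle 10: idle
cycle 11: idle
cycle 12: idle
cycle 13: idle
cycle 14: W3.I1
cycle 15: W3.I2
cycle 16: W3.I3

Answer: 17 cycles, utilization 13/17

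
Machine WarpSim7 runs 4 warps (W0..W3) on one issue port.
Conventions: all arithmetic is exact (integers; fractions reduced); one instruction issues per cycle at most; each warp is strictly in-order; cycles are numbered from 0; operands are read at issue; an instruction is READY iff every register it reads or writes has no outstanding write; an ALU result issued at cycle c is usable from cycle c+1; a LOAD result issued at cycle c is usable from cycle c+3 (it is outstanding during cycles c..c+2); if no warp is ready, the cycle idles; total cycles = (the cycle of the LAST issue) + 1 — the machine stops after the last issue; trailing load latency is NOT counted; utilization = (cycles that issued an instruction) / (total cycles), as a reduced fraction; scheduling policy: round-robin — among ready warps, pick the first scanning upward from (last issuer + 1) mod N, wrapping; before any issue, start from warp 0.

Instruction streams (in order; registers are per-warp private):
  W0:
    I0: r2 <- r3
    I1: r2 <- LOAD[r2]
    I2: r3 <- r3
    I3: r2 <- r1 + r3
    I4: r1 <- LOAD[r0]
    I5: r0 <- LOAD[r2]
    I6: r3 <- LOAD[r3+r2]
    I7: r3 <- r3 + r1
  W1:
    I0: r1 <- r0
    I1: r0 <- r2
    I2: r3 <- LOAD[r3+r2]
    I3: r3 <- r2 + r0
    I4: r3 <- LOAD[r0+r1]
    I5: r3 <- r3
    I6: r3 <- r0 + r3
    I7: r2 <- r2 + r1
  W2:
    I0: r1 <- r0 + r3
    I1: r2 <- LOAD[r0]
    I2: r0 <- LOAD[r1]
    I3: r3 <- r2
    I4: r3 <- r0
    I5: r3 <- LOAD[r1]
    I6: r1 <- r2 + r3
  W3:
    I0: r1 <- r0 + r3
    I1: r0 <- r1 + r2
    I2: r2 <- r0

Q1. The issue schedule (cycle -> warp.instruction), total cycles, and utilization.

cycle 0: W0.I0
cycle 1: W1.I0
cycle 2: W2.I0
cycle 3: W3.I0
cycle 4: W0.I1
cycle 5: W1.I1
cycle 6: W2.I1
cycle 7: W3.I1
cycle 8: W0.I2
cycle 9: W1.I2
cycle 10: W2.I2
cycle 11: W3.I2
cycle 12: W0.I3
cycle 13: W1.I3
cycle 14: W2.I3
cycle 15: W0.I4
cycle 16: W1.I4
cycle 17: W2.I4
cycle 18: W0.I5
cycle 19: W1.I5
cycle 20: W2.I5
cycle 21: W0.I6
cycle 22: W1.I6
cycle 23: W2.I6
cycle 24: W0.I7
cycle 25: W1.I7

Answer: 26 cycles, utilization 1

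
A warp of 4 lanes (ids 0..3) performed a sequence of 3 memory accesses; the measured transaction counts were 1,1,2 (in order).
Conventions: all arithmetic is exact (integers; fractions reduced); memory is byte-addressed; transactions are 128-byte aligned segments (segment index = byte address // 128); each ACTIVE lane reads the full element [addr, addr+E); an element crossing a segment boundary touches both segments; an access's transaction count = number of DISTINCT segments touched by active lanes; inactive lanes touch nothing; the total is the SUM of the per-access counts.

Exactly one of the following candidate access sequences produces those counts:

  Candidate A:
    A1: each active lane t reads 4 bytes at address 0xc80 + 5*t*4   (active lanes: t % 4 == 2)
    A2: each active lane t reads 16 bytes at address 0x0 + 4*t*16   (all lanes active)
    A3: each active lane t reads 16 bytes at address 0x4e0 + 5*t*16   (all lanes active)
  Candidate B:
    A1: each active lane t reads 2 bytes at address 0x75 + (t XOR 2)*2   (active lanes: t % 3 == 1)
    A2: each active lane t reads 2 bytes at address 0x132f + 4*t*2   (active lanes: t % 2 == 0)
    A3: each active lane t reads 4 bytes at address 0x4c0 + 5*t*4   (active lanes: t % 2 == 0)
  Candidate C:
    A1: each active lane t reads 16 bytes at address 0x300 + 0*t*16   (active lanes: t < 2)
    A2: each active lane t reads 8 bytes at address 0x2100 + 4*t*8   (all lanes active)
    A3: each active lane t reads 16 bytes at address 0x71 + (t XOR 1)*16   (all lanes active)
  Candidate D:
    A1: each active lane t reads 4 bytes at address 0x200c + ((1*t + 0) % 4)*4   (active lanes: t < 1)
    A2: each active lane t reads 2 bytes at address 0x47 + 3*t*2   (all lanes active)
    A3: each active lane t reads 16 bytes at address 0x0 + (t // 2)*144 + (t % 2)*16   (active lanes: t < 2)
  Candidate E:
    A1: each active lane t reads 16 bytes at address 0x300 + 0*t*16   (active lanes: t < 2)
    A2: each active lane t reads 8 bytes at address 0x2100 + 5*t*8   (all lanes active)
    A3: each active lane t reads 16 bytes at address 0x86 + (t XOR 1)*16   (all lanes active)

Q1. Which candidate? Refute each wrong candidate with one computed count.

A: A2 gives 2 transactions, not 1
B: A3 gives 1 transaction, not 2
D: A3 gives 1 transaction, not 2
E: A3 gives 1 transaction, not 2
C: all counts match (1,1,2)

Answer: C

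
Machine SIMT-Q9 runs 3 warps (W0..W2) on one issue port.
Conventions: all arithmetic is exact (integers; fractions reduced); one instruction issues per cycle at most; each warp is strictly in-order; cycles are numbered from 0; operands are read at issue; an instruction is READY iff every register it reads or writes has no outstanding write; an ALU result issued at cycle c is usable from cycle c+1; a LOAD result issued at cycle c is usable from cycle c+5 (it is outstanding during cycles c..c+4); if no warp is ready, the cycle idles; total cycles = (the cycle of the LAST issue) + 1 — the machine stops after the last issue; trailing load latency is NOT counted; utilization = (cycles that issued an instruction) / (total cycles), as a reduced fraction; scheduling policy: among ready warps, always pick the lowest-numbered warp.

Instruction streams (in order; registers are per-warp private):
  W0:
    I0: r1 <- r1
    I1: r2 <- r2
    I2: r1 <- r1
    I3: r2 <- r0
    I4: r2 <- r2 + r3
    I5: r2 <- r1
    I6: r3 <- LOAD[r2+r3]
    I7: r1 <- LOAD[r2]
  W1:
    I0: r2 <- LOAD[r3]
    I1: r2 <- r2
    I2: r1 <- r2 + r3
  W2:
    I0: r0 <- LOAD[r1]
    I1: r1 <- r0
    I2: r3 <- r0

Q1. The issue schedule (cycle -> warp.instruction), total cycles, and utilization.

cycle 0: W0.I0
cycle 1: W0.I1
cycle 2: W0.I2
cycle 3: W0.I3
cycle 4: W0.I4
cycle 5: W0.I5
cycle 6: W0.I6
cycle 7: W0.I7
cycle 8: W1.I0
cycle 9: W2.I0
cycle 10: idle
cycle 11: idle
cycle 12: idle
cycle 13: W1.I1
cycle 14: W1.I2
cycle 15: W2.I1
cycle 16: W2.I2

Answer: 17 cycles, utilization 14/17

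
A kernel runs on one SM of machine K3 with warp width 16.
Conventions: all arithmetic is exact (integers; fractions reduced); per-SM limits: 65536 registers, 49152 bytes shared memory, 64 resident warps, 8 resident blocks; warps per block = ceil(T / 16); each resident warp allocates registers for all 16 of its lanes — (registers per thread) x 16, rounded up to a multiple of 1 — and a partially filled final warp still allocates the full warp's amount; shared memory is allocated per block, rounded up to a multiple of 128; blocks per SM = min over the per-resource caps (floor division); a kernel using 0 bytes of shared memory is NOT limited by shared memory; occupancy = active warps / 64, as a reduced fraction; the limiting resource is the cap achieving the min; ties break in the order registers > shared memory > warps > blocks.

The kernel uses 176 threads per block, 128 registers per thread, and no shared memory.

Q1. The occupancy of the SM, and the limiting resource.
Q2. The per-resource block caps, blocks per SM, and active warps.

Answer: occupancy 11/32, limited by registers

registers: 2 blocks
shared memory: no limit (kernel uses none)
warps: 5 blocks
blocks: 8 blocks

Answer: 2 blocks, 22 active warps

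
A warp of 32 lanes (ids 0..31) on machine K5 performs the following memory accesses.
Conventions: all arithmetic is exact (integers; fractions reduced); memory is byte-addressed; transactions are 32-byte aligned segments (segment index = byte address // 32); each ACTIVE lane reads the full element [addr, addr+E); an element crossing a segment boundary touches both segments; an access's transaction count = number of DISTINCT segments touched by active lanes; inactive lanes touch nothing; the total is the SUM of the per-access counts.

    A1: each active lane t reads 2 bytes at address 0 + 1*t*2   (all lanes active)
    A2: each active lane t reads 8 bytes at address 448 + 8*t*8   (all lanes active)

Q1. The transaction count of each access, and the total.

A1: 2 transactions
A2: 32 transactions

Answer: 2,32; total 34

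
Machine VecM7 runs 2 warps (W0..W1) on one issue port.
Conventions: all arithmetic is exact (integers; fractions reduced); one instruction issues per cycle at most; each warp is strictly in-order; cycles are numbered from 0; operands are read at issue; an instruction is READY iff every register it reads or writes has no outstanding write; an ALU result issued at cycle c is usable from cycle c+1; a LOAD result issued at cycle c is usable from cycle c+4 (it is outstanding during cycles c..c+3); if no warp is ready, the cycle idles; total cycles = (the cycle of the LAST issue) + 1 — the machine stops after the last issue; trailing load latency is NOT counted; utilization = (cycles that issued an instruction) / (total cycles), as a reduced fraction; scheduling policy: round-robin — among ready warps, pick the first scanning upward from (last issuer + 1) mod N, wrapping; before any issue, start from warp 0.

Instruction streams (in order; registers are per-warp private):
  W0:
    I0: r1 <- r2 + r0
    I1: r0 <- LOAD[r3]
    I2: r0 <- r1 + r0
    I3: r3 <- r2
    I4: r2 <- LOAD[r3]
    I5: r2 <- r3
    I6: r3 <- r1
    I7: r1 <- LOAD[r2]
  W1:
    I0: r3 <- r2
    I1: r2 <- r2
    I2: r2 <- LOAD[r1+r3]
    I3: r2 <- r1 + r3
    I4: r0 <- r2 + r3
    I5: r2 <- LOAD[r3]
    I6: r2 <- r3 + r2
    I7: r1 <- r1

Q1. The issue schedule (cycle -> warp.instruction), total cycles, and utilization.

cycle 0: W0.I0
cycle 1: W1.I0
cycle 2: W0.I1
cycle 3: W1.I1
cycle 4: W1.I2
cycle 5: idle
cycle 6: W0.I2
cycle 7: W0.I3
cycle 8: W1.I3
cycle 9: W0.I4
cycle 10: W1.I4
cycle 11: W1.I5
cycle 12: idle
cycle 13: W0.I5
cycle 14: W0.I6
cycle 15: W1.I6
cycle 16: W0.I7
cycle 17: W1.I7

Answer: 18 cycles, utilization 8/9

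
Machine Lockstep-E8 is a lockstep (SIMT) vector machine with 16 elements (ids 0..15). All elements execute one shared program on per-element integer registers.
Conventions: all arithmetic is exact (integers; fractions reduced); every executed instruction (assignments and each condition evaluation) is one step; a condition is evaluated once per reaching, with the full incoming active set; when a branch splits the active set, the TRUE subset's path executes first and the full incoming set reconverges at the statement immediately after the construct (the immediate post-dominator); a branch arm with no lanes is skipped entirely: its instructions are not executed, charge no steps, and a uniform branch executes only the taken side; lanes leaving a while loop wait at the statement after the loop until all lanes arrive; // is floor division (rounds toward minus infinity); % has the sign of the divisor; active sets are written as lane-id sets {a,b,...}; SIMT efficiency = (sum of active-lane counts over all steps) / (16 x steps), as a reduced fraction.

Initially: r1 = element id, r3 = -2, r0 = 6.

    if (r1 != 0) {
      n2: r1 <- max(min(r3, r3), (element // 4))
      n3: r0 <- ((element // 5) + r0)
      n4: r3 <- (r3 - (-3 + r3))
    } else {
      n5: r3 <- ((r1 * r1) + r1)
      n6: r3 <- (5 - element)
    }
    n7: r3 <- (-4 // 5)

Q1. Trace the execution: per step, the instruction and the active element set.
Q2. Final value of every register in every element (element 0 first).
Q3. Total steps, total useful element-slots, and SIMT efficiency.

step 0: eval (r1 != 0)               {0,1,2,3,4,5,6,7,8,9,10,11,12,13,14,15}
step 1: r1 <- max(min(r3, r3), (element // 4)) {1,2,3,4,5,6,7,8,9,10,11,12,13,14,15}
step 2: r0 <- ((element // 5) + r0)  {1,2,3,4,5,6,7,8,9,10,11,12,13,14,15}
step 3: r3 <- (r3 - (-3 + r3))       {1,2,3,4,5,6,7,8,9,10,11,12,13,14,15}
step 4: r3 <- ((r1 * r1) + r1)       {0}
step 5: r3 <- (5 - element)          {0}
step 6: r3 <- (-4 // 5)              {0,1,2,3,4,5,6,7,8,9,10,11,12,13,14,15}

Answer: 7 steps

r1: 0,0,0,0,1,1,1,1,2,2,2,2,3,3,3,3
r3: -1,-1,-1,-1,-1,-1,-1,-1,-1,-1,-1,-1,-1,-1,-1,-1
r0: 6,6,6,6,6,7,7,7,7,7,8,8,8,8,8,9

steps = 7; useful = 79; efficiency = 79/112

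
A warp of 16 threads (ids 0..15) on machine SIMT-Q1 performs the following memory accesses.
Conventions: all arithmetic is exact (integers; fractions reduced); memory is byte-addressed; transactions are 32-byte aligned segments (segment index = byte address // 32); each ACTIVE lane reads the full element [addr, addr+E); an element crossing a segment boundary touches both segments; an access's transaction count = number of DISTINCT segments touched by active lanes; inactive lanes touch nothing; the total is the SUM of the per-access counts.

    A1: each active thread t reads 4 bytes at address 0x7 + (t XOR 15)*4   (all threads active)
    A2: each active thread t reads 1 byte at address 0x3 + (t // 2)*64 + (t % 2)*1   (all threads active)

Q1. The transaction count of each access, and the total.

A1: 3 transactions
A2: 8 transactions

Answer: 3,8; total 11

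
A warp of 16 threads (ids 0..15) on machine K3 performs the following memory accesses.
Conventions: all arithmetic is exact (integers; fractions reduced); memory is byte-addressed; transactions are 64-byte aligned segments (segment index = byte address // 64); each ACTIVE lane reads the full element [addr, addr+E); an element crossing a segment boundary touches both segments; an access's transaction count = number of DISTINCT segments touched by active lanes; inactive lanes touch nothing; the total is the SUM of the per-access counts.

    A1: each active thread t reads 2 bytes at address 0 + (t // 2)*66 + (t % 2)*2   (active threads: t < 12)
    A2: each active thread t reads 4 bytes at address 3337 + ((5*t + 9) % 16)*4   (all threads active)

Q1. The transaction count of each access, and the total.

A1: 6 transactions
A2: 2 transactions

Answer: 6,2; total 8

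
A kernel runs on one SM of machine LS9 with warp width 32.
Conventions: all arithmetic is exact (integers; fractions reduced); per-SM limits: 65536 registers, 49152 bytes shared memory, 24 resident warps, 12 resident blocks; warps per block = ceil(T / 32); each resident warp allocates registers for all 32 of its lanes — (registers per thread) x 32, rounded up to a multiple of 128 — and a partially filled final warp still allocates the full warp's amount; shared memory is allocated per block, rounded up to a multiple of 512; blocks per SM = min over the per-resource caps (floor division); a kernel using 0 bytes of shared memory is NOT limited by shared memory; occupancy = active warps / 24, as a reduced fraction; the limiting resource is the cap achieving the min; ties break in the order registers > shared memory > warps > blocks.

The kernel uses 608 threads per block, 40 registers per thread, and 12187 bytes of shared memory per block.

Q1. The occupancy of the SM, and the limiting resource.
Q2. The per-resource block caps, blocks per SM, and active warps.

Answer: occupancy 19/24, limited by warps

registers: 2 blocks
shared memory: 4 blocks
warps: 1 block
blocks: 12 blocks

Answer: 1 block, 19 active warps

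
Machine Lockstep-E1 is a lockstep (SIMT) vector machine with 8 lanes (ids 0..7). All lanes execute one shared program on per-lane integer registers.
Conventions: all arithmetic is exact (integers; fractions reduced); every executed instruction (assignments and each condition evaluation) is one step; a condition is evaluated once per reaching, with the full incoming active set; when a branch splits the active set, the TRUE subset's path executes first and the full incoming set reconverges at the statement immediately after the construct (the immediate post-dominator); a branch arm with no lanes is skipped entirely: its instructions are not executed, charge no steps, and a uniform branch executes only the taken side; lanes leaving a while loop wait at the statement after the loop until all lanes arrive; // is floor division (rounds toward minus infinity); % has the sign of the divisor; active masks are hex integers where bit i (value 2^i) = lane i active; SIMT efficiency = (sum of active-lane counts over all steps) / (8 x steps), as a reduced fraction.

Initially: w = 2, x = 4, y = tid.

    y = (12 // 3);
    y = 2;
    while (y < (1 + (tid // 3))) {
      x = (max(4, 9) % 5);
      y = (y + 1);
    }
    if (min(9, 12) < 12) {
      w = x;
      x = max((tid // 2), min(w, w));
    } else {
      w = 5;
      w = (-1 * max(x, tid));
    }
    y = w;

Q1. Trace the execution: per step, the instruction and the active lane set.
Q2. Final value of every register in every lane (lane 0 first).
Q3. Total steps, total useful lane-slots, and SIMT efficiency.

step 0: y <- (12 // 3)               0xff
step 1: y <- 2                       0xff
step 2: eval (y < (1 + (tid // 3)))  0xff
step 3: x <- (max(4, 9) % 5)         0xc0
step 4: y <- (y + 1)                 0xc0
step 5: eval (y < (1 + (tid // 3)))  0xc0
step 6: eval (min(9, 12) < 12)       0xff
step 7: w <- x                       0xff
step 8: x <- max((tid // 2), min(w, w)) 0xff
step 9: y <- w                       0xff

Answer: 10 steps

w: 4,4,4,4,4,4,4,4
x: 4,4,4,4,4,4,4,4
y: 4,4,4,4,4,4,4,4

steps = 10; useful = 62; efficiency = 62/80 = 31/40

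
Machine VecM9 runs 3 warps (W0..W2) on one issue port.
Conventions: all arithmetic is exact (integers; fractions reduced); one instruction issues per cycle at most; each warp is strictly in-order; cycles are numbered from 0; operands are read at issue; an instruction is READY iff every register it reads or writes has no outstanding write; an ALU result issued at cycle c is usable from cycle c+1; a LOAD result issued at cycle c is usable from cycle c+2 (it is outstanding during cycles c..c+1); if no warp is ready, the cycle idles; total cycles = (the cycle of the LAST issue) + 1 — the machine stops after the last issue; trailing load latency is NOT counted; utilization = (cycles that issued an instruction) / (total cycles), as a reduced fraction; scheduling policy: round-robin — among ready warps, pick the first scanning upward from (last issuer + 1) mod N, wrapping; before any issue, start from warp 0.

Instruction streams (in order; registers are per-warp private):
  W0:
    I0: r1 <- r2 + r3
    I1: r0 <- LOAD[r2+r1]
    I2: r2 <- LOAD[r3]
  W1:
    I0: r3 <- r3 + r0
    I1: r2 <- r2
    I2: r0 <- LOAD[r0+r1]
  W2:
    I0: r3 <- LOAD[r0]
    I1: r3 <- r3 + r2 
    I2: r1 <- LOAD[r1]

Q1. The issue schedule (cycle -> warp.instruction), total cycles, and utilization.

cycle 0: W0.I0
cycle 1: W1.I0
cycle 2: W2.I0
cycle 3: W0.I1
cycle 4: W1.I1
cycle 5: W2.I1
cycle 6: W0.I2
cycle 7: W1.I2
cycle 8: W2.I2

Answer: 9 cycles, utilization 1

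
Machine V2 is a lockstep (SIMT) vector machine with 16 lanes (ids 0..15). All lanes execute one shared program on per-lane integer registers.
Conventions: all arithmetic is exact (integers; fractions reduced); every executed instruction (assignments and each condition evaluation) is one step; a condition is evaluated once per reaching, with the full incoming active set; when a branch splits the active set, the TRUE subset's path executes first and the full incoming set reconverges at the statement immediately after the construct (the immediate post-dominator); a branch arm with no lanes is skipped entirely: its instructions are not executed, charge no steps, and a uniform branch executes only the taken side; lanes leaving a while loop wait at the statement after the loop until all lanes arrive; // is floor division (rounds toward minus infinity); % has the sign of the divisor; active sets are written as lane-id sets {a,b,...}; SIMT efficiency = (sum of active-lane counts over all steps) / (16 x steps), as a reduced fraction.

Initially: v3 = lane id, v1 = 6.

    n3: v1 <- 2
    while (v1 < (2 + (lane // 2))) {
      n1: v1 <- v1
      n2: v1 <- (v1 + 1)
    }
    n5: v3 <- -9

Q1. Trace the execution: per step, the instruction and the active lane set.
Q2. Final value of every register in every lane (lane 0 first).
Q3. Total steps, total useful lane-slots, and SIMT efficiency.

step 0: v1 <- 2                      {0,1,2,3,4,5,6,7,8,9,10,11,12,13,14,15}
step 1: eval (v1 < (2 + (lane // 2))) {0,1,2,3,4,5,6,7,8,9,10,11,12,13,14,15}
step 2: v1 <- v1                     {2,3,4,5,6,7,8,9,10,11,12,13,14,15}
step 3: v1 <- (v1 + 1)               {2,3,4,5,6,7,8,9,10,11,12,13,14,15}
step 4: eval (v1 < (2 + (lane // 2))) {2,3,4,5,6,7,8,9,10,11,12,13,14,15}
step 5: v1 <- v1                     {4,5,6,7,8,9,10,11,12,13,14,15}
step 6: v1 <- (v1 + 1)               {4,5,6,7,8,9,10,11,12,13,14,15}
step 7: eval (v1 < (2 + (lane // 2))) {4,5,6,7,8,9,10,11,12,13,14,15}
step 8: v1 <- v1                     {6,7,8,9,10,11,12,13,14,15}
step 9: v1 <- (v1 + 1)               {6,7,8,9,10,11,12,13,14,15}
step 10: eval (v1 < (2 + (lane // 2))) {6,7,8,9,10,11,12,13,14,15}
step 11: v1 <- v1                     {8,9,10,11,12,13,14,15}
step 12: v1 <- (v1 + 1)               {8,9,10,11,12,13,14,15}
step 13: eval (v1 < (2 + (lane // 2))) {8,9,10,11,12,13,14,15}
step 14: v1 <- v1                     {10,11,12,13,14,15}
step 15: v1 <- (v1 + 1)               {10,11,12,13,14,15}
step 16: eval (v1 < (2 + (lane // 2))) {10,11,12,13,14,15}
step 17: v1 <- v1                     {12,13,14,15}
step 18: v1 <- (v1 + 1)               {12,13,14,15}
step 19: eval (v1 < (2 + (lane // 2))) {12,13,14,15}
step 20: v1 <- v1                     {14,15}
step 21: v1 <- (v1 + 1)               {14,15}
step 22: eval (v1 < (2 + (lane // 2))) {14,15}
step 23: v3 <- -9                     {0,1,2,3,4,5,6,7,8,9,10,11,12,13,14,15}

Answer: 24 steps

v3: -9,-9,-9,-9,-9,-9,-9,-9,-9,-9,-9,-9,-9,-9,-9,-9
v1: 2,2,3,3,4,4,5,5,6,6,7,7,8,8,9,9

steps = 24; useful = 216; efficiency = 216/384 = 9/16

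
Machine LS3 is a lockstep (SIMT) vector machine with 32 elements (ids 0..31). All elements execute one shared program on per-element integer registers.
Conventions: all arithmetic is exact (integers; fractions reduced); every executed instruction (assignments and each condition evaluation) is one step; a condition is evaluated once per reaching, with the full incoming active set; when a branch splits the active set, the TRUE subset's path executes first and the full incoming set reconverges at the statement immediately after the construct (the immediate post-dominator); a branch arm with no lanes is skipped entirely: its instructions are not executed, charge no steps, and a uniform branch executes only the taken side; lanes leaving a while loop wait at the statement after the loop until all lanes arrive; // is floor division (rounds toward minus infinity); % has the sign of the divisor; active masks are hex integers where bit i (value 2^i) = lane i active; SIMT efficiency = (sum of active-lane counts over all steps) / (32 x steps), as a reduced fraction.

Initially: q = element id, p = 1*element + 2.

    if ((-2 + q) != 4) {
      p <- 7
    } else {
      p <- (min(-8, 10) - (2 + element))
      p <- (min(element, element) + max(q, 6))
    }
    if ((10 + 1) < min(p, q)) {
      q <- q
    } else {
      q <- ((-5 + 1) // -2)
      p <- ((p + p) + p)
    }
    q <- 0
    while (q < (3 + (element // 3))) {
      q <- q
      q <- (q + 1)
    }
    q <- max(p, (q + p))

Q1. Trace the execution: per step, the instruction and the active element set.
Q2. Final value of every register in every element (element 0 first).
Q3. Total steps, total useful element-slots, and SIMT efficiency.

step 0: eval ((-2 + q) != 4)         0xffffffff
step 1: p <- 7                       0xffffffbf
step 2: p <- (min(-8, 10) - (2 + element)) 0x00000040
step 3: p <- (min(element, element) + max(q, 6)) 0x00000040
step 4: eval ((10 + 1) < min(p, q))  0xffffffff
step 5: q <- ((-5 + 1) // -2)        0xffffffff
step 6: p <- ((p + p) + p)           0xffffffff
step 7: q <- 0                       0xffffffff
step 8: eval (q < (3 + (element // 3))) 0xffffffff
step 9: q <- q                       0xffffffff
step 10: q <- (q + 1)                 0xffffffff
step 11: eval (q < (3 + (element // 3))) 0xffffffff
step 12: q <- q                       0xffffffff
step 13: q <- (q + 1)                 0xffffffff
step 14: eval (q < (3 + (element // 3))) 0xffffffff
step 15: q <- q                       0xffffffff
step 16: q <- (q + 1)                 0xffffffff
step 17: eval (q < (3 + (element // 3))) 0xffffffff
step 18: q <- q                       0xfffffff8
step 19: q <- (q + 1)                 0xfffffff8
step 20: eval (q < (3 + (element // 3))) 0xfffffff8
step 21: q <- q                       0xffffffc0
step 22: q <- (q + 1)                 0xffffffc0
step 23: eval (q < (3 + (element // 3))) 0xffffffc0
step 24: q <- q                       0xfffffe00
step 25: q <- (q + 1)                 0xfffffe00
step 26: eval (q < (3 + (element // 3))) 0xfffffe00
step 27: q <- q                       0xfffff000
step 28: q <- (q + 1)                 0xfffff000
step 29: eval (q < (3 + (element // 3))) 0xfffff000
step 30: q <- q                       0xffff8000
step 31: q <- (q + 1)                 0xffff8000
step 32: eval (q < (3 + (element // 3))) 0xffff8000
step 33: q <- q                       0xfffc0000
step 34: q <- (q + 1)                 0xfffc0000
step 35: eval (q < (3 + (element // 3))) 0xfffc0000
step 36: q <- q                       0xffe00000
step 37: q <- (q + 1)                 0xffe00000
step 38: eval (q < (3 + (element // 3))) 0xffe00000
step 39: q <- q                       0xff000000
step 40: q <- (q + 1)                 0xff000000
step 41: eval (q < (3 + (element // 3))) 0xff000000
step 42: q <- q                       0xf8000000
step 43: q <- (q + 1)                 0xf8000000
step 44: eval (q < (3 + (element // 3))) 0xf8000000
step 45: q <- q                       0xc0000000
step 46: q <- (q + 1)                 0xc0000000
step 47: eval (q < (3 + (element // 3))) 0xc0000000
step 48: q <- max(p, (q + p))         0xffffffff

Answer: 49 steps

q: 24,24,24,25,25,25,41,26,26,27,27,27,28,28,28,29,29,29,30,30,30,31,31,31,32,32,32,33,33,33,34,34
p: 21,21,21,21,21,21,36,21,21,21,21,21,21,21,21,21,21,21,21,21,21,21,21,21,21,21,21,21,21,21,21,21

steps = 49; useful = 1010; efficiency = 1010/1568 = 505/784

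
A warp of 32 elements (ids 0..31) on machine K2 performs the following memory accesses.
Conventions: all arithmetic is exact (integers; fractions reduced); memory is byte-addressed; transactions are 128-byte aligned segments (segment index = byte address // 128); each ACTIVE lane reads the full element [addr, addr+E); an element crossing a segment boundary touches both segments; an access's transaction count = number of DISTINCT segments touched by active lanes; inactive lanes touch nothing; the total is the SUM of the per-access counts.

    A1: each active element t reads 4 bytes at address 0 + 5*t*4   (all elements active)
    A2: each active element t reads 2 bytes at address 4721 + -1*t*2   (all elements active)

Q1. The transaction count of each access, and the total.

A1: 5 transactions
A2: 1 transaction

Answer: 5,1; total 6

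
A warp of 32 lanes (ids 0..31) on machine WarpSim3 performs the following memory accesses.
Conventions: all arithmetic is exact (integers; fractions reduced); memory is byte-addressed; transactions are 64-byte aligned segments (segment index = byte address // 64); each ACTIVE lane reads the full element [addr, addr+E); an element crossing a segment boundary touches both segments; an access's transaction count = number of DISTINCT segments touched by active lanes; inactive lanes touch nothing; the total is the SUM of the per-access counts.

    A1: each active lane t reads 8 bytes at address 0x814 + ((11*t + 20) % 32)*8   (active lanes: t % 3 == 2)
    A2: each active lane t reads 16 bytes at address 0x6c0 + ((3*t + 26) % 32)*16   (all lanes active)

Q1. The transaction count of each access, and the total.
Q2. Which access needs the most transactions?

A1: 2 transactions
A2: 8 transactions

Answer: 2,8; total 10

Answer: A2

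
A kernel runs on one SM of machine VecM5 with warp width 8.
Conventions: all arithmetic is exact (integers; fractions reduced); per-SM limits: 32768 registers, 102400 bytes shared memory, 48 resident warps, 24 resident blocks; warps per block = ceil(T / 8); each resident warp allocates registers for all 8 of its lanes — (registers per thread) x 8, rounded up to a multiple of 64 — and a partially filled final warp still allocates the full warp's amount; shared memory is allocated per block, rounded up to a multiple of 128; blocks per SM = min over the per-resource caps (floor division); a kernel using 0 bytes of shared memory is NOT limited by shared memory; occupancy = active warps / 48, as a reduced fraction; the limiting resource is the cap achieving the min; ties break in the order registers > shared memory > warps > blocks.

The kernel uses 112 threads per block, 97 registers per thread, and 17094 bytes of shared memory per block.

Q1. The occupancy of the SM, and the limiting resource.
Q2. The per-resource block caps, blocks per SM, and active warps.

Answer: occupancy 7/12, limited by registers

registers: 2 blocks
shared memory: 5 blocks
warps: 3 blocks
blocks: 24 blocks

Answer: 2 blocks, 28 active warps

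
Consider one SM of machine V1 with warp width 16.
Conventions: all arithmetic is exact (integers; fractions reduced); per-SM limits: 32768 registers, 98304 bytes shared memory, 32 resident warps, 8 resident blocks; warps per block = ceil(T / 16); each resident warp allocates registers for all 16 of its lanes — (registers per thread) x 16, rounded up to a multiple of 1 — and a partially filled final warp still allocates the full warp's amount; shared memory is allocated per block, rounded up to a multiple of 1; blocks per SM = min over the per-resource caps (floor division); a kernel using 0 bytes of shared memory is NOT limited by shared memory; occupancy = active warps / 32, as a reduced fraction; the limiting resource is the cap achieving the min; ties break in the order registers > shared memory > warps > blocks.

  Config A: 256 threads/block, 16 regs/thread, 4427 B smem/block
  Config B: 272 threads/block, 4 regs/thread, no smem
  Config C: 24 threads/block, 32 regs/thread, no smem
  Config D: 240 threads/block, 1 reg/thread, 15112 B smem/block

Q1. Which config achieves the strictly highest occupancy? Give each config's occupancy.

occupancies: A 1, B 17/32, C 1/2, D 15/16

Answer: A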